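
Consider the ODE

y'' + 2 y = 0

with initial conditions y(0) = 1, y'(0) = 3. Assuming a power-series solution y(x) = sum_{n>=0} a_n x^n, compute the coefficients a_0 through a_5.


Ansatz: y(x) = sum_{n>=0} a_n x^n, so y'(x) = sum_{n>=1} n a_n x^(n-1) and y''(x) = sum_{n>=2} n(n-1) a_n x^(n-2).
Substitute into P(x) y'' + Q(x) y' + R(x) y = 0 with P(x) = 1, Q(x) = 0, R(x) = 2, and match powers of x.
Initial conditions: a_0 = 1, a_1 = 3.
Setting the coefficient of each power of x to zero and solving order by order (substituting the coefficients already found):
  x^0: 2 a_2 + 2 a_0 = 0  ->  2 a_2 = -2 a_0 = -2  ->  a_2 = -1
  x^1: 6 a_3 + 2 a_1 = 0  ->  6 a_3 = -2 a_1 = -6  ->  a_3 = -1
  x^2: 12 a_4 + 2 a_2 = 0  ->  12 a_4 = -2 a_2 = 2  ->  a_4 = 1/6
  x^3: 20 a_5 + 2 a_3 = 0  ->  20 a_5 = -2 a_3 = 2  ->  a_5 = 1/10
Truncated series: y(x) = 1 + 3 x - x^2 - x^3 + (1/6) x^4 + (1/10) x^5 + O(x^6).

a_0 = 1; a_1 = 3; a_2 = -1; a_3 = -1; a_4 = 1/6; a_5 = 1/10


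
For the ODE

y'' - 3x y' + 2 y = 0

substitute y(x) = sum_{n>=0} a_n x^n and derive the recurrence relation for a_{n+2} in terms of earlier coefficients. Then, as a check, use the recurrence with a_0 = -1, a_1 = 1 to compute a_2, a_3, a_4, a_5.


Substitute y = sum_n a_n x^n.
y''(x) has coefficient (n+2)(n+1) a_{n+2} at x^n;
-3 x y'(x) has coefficient -3 n a_n at x^n (shift);
2 y(x) has coefficient 2 a_n at x^n.
Matching x^n: (n+2)(n+1) a_{n+2} + (-3n + 2) a_n = 0.
Thus a_{n+2} = (3n - 2) / ((n+1)(n+2)) * a_n.

Check with a_0 = -1, a_1 = 1 (apply the recurrence for n = 0, 1, 2, 3): a_0 = -1, a_1 = 1, a_2 = 1, a_3 = 1/6, a_4 = 1/3, a_5 = 7/120.

a_(n+2) = (3n - 2) / ((n+1)(n+2)) * a_n; check: a_0 = -1, a_1 = 1, a_2 = 1, a_3 = 1/6, a_4 = 1/3, a_5 = 7/120


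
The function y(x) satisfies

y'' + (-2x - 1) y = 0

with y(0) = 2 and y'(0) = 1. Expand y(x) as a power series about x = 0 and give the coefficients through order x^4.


Ansatz: y(x) = sum_{n>=0} a_n x^n, so y'(x) = sum_{n>=1} n a_n x^(n-1) and y''(x) = sum_{n>=2} n(n-1) a_n x^(n-2).
Substitute into P(x) y'' + Q(x) y' + R(x) y = 0 with P(x) = 1, Q(x) = 0, R(x) = -2x - 1, and match powers of x.
Initial conditions: a_0 = 2, a_1 = 1.
Setting the coefficient of each power of x to zero and solving order by order (substituting the coefficients already found):
  x^0: 2 a_2 - a_0 = 0  ->  2 a_2 = a_0 = 2  ->  a_2 = 1
  x^1: 6 a_3 - a_1 - 2 a_0 = 0  ->  6 a_3 = a_1 + 2 a_0 = 5  ->  a_3 = 5/6
  x^2: 12 a_4 - a_2 - 2 a_1 = 0  ->  12 a_4 = a_2 + 2 a_1 = 3  ->  a_4 = 1/4
Truncated series: y(x) = 2 + x + x^2 + (5/6) x^3 + (1/4) x^4 + O(x^5).

a_0 = 2; a_1 = 1; a_2 = 1; a_3 = 5/6; a_4 = 1/4


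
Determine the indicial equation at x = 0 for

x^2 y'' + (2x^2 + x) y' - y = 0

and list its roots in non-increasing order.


Divide by x^2 to reach normal form y'' + P_1(x) y' + P_2(x) y = 0 with P_1(x) = 2 + 1/x and P_2(x) = -1/x^2.
x = 0 is a singular point because the y'-coefficient 2 + 1/x has a pole at x = 0 and the y-coefficient -1/x^2 has a pole at x = 0.
It is a regular singular point because x P_1(x) = p(x) = 2x + 1 and x^2 P_2(x) = q(x) = -1 are polynomials, hence analytic at x = 0.
p(0) = 1,  q(0) = -1.
Indicial equation: r(r-1) + p(0) r + q(0) = 0, i.e. r^2 + (p(0) - 1) r + q(0) = 0, i.e. r^2 - 1 = 0.
Discriminant: (0)^2 - 4(-1) = 4, so r = (0 ± 2)/2.
Solving: r_1 = 1, r_2 = -1.

indicial: r^2 - 1 = 0; roots r_1 = 1, r_2 = -1


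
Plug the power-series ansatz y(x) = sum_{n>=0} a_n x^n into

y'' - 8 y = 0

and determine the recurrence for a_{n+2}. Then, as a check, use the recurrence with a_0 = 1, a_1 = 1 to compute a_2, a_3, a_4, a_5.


Substitute y = sum_n a_n x^n into y'' + (const) y = 0.
y''(x) = sum_{n>=0} (n+2)(n+1) a_{n+2} x^n.
The ODE becomes sum_n [(n+2)(n+1) a_{n+2} - 8 a_n] x^n = 0.
Setting each coefficient to zero gives the recurrence:
  (n+2)(n+1) a_{n+2} - 8 a_n = 0,
  a_{n+2} = 8 / ((n+1)(n+2)) a_n.

Check with a_0 = 1, a_1 = 1 (apply the recurrence for n = 0, 1, 2, 3): a_0 = 1, a_1 = 1, a_2 = 4, a_3 = 4/3, a_4 = 8/3, a_5 = 8/15.

a_{n+2} = 8/((n+1)(n+2)) * a_n; check: a_0 = 1, a_1 = 1, a_2 = 4, a_3 = 4/3, a_4 = 8/3, a_5 = 8/15


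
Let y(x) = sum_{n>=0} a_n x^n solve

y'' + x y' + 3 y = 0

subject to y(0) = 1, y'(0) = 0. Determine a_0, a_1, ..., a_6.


Ansatz: y(x) = sum_{n>=0} a_n x^n, so y'(x) = sum_{n>=1} n a_n x^(n-1) and y''(x) = sum_{n>=2} n(n-1) a_n x^(n-2).
Substitute into P(x) y'' + Q(x) y' + R(x) y = 0 with P(x) = 1, Q(x) = x, R(x) = 3, and match powers of x.
Initial conditions: a_0 = 1, a_1 = 0.
Setting the coefficient of each power of x to zero and solving order by order (substituting the coefficients already found):
  x^0: 2 a_2 + 3 a_0 = 0  ->  2 a_2 = -3 a_0 = -3  ->  a_2 = -3/2
  x^1: 6 a_3 + 4 a_1 = 0  ->  6 a_3 = -4 a_1 = 0  ->  a_3 = 0
  x^2: 12 a_4 + 5 a_2 = 0  ->  12 a_4 = -5 a_2 = 15/2  ->  a_4 = 5/8
  x^3: 20 a_5 + 6 a_3 = 0  ->  20 a_5 = -6 a_3 = 0  ->  a_5 = 0
  x^4: 30 a_6 + 7 a_4 = 0  ->  30 a_6 = -7 a_4 = -35/8  ->  a_6 = -7/48
Truncated series: y(x) = 1 - (3/2) x^2 + (5/8) x^4 - (7/48) x^6 + O(x^7).

a_0 = 1; a_1 = 0; a_2 = -3/2; a_3 = 0; a_4 = 5/8; a_5 = 0; a_6 = -7/48


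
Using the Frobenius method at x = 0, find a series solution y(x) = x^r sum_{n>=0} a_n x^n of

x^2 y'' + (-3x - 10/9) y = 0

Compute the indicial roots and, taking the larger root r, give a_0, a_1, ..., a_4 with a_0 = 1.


Write in Frobenius form y'' + (p(x)/x) y' + (q(x)/x^2) y = 0:
  p(x) = 0,  q(x) = -3x - 10/9.
Indicial equation: r(r-1) + (0) r + (-10/9) = 0 -> roots r_1 = 5/3, r_2 = -2/3.
Take r = r_1 = 5/3. Let y(x) = x^r sum_{n>=0} a_n x^n with a_0 = 1.
Substitute y = x^r sum a_n x^n and match x^{r+n}. The recurrence is
  D(n) a_n - 3 a_{n-1} = 0,  where D(n) = (r+n)(r+n-1) + (0)(r+n) + (-10/9).
  a_n = 3 / D(n) * a_{n-1}.
Since the indicial polynomial factors as (r - r_1)(r - r_2), D(n) = (r_1 + n - r_1)(r_1 + n - r_2) = n(n + 7/3).
Evaluating step by step (a_0 = 1):
  n = 1: D(1) = 1(1 + 7/3) = 10/3; numerator = 3(1) = 3; a_1 = (3)/(10/3) = 9/10
  n = 2: D(2) = 2(2 + 7/3) = 26/3; numerator = 3(9/10) = 27/10; a_2 = (27/10)/(26/3) = 81/260
  n = 3: D(3) = 3(3 + 7/3) = 16; numerator = 3(81/260) = 243/260; a_3 = (243/260)/(16) = 243/4160
  n = 4: D(4) = 4(4 + 7/3) = 76/3; numerator = 3(243/4160) = 729/4160; a_4 = (729/4160)/(76/3) = 2187/316160

r = 5/3; a_0 = 1; a_1 = 9/10; a_2 = 81/260; a_3 = 243/4160; a_4 = 2187/316160


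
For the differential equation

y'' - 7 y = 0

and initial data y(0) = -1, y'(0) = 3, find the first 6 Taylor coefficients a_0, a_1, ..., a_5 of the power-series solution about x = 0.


Ansatz: y(x) = sum_{n>=0} a_n x^n, so y'(x) = sum_{n>=1} n a_n x^(n-1) and y''(x) = sum_{n>=2} n(n-1) a_n x^(n-2).
Substitute into P(x) y'' + Q(x) y' + R(x) y = 0 with P(x) = 1, Q(x) = 0, R(x) = -7, and match powers of x.
Initial conditions: a_0 = -1, a_1 = 3.
Setting the coefficient of each power of x to zero and solving order by order (substituting the coefficients already found):
  x^0: 2 a_2 - 7 a_0 = 0  ->  2 a_2 = 7 a_0 = -7  ->  a_2 = -7/2
  x^1: 6 a_3 - 7 a_1 = 0  ->  6 a_3 = 7 a_1 = 21  ->  a_3 = 7/2
  x^2: 12 a_4 - 7 a_2 = 0  ->  12 a_4 = 7 a_2 = -49/2  ->  a_4 = -49/24
  x^3: 20 a_5 - 7 a_3 = 0  ->  20 a_5 = 7 a_3 = 49/2  ->  a_5 = 49/40
Truncated series: y(x) = -1 + 3 x - (7/2) x^2 + (7/2) x^3 - (49/24) x^4 + (49/40) x^5 + O(x^6).

a_0 = -1; a_1 = 3; a_2 = -7/2; a_3 = 7/2; a_4 = -49/24; a_5 = 49/40


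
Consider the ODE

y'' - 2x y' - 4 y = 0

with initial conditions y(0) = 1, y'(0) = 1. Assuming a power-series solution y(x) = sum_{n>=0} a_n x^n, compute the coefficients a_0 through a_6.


Ansatz: y(x) = sum_{n>=0} a_n x^n, so y'(x) = sum_{n>=1} n a_n x^(n-1) and y''(x) = sum_{n>=2} n(n-1) a_n x^(n-2).
Substitute into P(x) y'' + Q(x) y' + R(x) y = 0 with P(x) = 1, Q(x) = -2x, R(x) = -4, and match powers of x.
Initial conditions: a_0 = 1, a_1 = 1.
Setting the coefficient of each power of x to zero and solving order by order (substituting the coefficients already found):
  x^0: 2 a_2 - 4 a_0 = 0  ->  2 a_2 = 4 a_0 = 4  ->  a_2 = 2
  x^1: 6 a_3 - 6 a_1 = 0  ->  6 a_3 = 6 a_1 = 6  ->  a_3 = 1
  x^2: 12 a_4 - 8 a_2 = 0  ->  12 a_4 = 8 a_2 = 16  ->  a_4 = 4/3
  x^3: 20 a_5 - 10 a_3 = 0  ->  20 a_5 = 10 a_3 = 10  ->  a_5 = 1/2
  x^4: 30 a_6 - 12 a_4 = 0  ->  30 a_6 = 12 a_4 = 16  ->  a_6 = 8/15
Truncated series: y(x) = 1 + x + 2 x^2 + x^3 + (4/3) x^4 + (1/2) x^5 + (8/15) x^6 + O(x^7).

a_0 = 1; a_1 = 1; a_2 = 2; a_3 = 1; a_4 = 4/3; a_5 = 1/2; a_6 = 8/15


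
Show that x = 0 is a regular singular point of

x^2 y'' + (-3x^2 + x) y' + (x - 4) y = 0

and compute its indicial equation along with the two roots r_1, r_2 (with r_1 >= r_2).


Divide by x^2 to reach normal form y'' + P_1(x) y' + P_2(x) y = 0 with P_1(x) = -3 + 1/x and P_2(x) = 1/x - 4/x^2.
x = 0 is a singular point because the y'-coefficient -3 + 1/x has a pole at x = 0 and the y-coefficient 1/x - 4/x^2 has a pole at x = 0.
It is a regular singular point because x P_1(x) = p(x) = 1 - 3x and x^2 P_2(x) = q(x) = x - 4 are polynomials, hence analytic at x = 0.
p(0) = 1,  q(0) = -4.
Indicial equation: r(r-1) + p(0) r + q(0) = 0, i.e. r^2 + (p(0) - 1) r + q(0) = 0, i.e. r^2 - 4 = 0.
Discriminant: (0)^2 - 4(-4) = 16, so r = (0 ± 4)/2.
Solving: r_1 = 2, r_2 = -2.

indicial: r^2 - 4 = 0; roots r_1 = 2, r_2 = -2


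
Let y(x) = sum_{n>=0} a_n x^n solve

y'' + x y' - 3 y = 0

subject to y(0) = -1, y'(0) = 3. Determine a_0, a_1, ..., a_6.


Ansatz: y(x) = sum_{n>=0} a_n x^n, so y'(x) = sum_{n>=1} n a_n x^(n-1) and y''(x) = sum_{n>=2} n(n-1) a_n x^(n-2).
Substitute into P(x) y'' + Q(x) y' + R(x) y = 0 with P(x) = 1, Q(x) = x, R(x) = -3, and match powers of x.
Initial conditions: a_0 = -1, a_1 = 3.
Setting the coefficient of each power of x to zero and solving order by order (substituting the coefficients already found):
  x^0: 2 a_2 - 3 a_0 = 0  ->  2 a_2 = 3 a_0 = -3  ->  a_2 = -3/2
  x^1: 6 a_3 - 2 a_1 = 0  ->  6 a_3 = 2 a_1 = 6  ->  a_3 = 1
  x^2: 12 a_4 - a_2 = 0  ->  12 a_4 = a_2 = -3/2  ->  a_4 = -1/8
  x^3: 20 a_5 = 0  ->  a_5 = 0
  x^4: 30 a_6 + a_4 = 0  ->  30 a_6 = -a_4 = 1/8  ->  a_6 = 1/240
Truncated series: y(x) = -1 + 3 x - (3/2) x^2 + x^3 - (1/8) x^4 + (1/240) x^6 + O(x^7).

a_0 = -1; a_1 = 3; a_2 = -3/2; a_3 = 1; a_4 = -1/8; a_5 = 0; a_6 = 1/240


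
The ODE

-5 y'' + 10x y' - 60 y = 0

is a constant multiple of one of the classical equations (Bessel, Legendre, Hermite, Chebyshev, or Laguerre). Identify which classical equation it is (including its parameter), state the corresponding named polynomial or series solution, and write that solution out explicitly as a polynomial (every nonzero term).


All three coefficients share the factor -5; dividing through by -5 gives  y'' - 2x y' + 12 y = 0.
This matches the Hermite equation y'' - 2x y' + 2n y = 0 with 2n = 12, so n = 6; the polynomial solution is H_6(x).
With y = sum_k a_k x^k, matching x^k gives (k+2)(k+1) a_{k+2} = 2(k - n) a_k = 2(k - 6) a_k. The right side vanishes at k = 6, so the series with the parity of 6 terminates at degree 6.
Standard normalization: leading coefficient of H_n is 2^n, so a_6 = 2^6 = 64. Work downward with a_k = (k+1)(k+2) a_{k+2} / (2(k - n)):
  a_4 = (5)(6)(64) / (2(4 - 6)) = 1920/(-4) = -480
  a_2 = (3)(4)(-480) / (2(2 - 6)) = -5760/(-8) = 720
  a_0 = (1)(2)(720) / (2(0 - 6)) = 1440/(-12) = -120
Hence H_6(x) = 64 x^6 - 480 x^4 + 720 x^2 - 120.

H_6(x); series = 64 x^6 - 480 x^4 + 720 x^2 - 120


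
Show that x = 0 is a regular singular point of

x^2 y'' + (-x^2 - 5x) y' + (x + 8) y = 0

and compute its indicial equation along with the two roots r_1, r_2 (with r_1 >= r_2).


Divide by x^2 to reach normal form y'' + P_1(x) y' + P_2(x) y = 0 with P_1(x) = -1 - 5/x and P_2(x) = 1/x + 8/x^2.
x = 0 is a singular point because the y'-coefficient -1 - 5/x has a pole at x = 0 and the y-coefficient 1/x + 8/x^2 has a pole at x = 0.
It is a regular singular point because x P_1(x) = p(x) = -x - 5 and x^2 P_2(x) = q(x) = x + 8 are polynomials, hence analytic at x = 0.
p(0) = -5,  q(0) = 8.
Indicial equation: r(r-1) + p(0) r + q(0) = 0, i.e. r^2 + (p(0) - 1) r + q(0) = 0, i.e. r^2 - 6 r + 8 = 0.
Discriminant: (-6)^2 - 4(8) = 4, so r = (6 ± 2)/2.
Solving: r_1 = 4, r_2 = 2.

indicial: r^2 - 6 r + 8 = 0; roots r_1 = 4, r_2 = 2


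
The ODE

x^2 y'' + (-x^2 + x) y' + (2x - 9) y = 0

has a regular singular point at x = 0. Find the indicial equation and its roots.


Divide by x^2 to reach normal form y'' + P_1(x) y' + P_2(x) y = 0 with P_1(x) = -1 + 1/x and P_2(x) = 2/x - 9/x^2.
x = 0 is a singular point because the y'-coefficient -1 + 1/x has a pole at x = 0 and the y-coefficient 2/x - 9/x^2 has a pole at x = 0.
It is a regular singular point because x P_1(x) = p(x) = 1 - x and x^2 P_2(x) = q(x) = 2x - 9 are polynomials, hence analytic at x = 0.
p(0) = 1,  q(0) = -9.
Indicial equation: r(r-1) + p(0) r + q(0) = 0, i.e. r^2 + (p(0) - 1) r + q(0) = 0, i.e. r^2 - 9 = 0.
Discriminant: (0)^2 - 4(-9) = 36, so r = (0 ± 6)/2.
Solving: r_1 = 3, r_2 = -3.

indicial: r^2 - 9 = 0; roots r_1 = 3, r_2 = -3


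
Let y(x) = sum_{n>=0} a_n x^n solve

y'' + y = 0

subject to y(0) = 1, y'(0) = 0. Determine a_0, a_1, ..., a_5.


Ansatz: y(x) = sum_{n>=0} a_n x^n, so y'(x) = sum_{n>=1} n a_n x^(n-1) and y''(x) = sum_{n>=2} n(n-1) a_n x^(n-2).
Substitute into P(x) y'' + Q(x) y' + R(x) y = 0 with P(x) = 1, Q(x) = 0, R(x) = 1, and match powers of x.
Initial conditions: a_0 = 1, a_1 = 0.
Setting the coefficient of each power of x to zero and solving order by order (substituting the coefficients already found):
  x^0: 2 a_2 + a_0 = 0  ->  2 a_2 = -a_0 = -1  ->  a_2 = -1/2
  x^1: 6 a_3 + a_1 = 0  ->  6 a_3 = -a_1 = 0  ->  a_3 = 0
  x^2: 12 a_4 + a_2 = 0  ->  12 a_4 = -a_2 = 1/2  ->  a_4 = 1/24
  x^3: 20 a_5 + a_3 = 0  ->  20 a_5 = -a_3 = 0  ->  a_5 = 0
Truncated series: y(x) = 1 - (1/2) x^2 + (1/24) x^4 + O(x^6).

a_0 = 1; a_1 = 0; a_2 = -1/2; a_3 = 0; a_4 = 1/24; a_5 = 0


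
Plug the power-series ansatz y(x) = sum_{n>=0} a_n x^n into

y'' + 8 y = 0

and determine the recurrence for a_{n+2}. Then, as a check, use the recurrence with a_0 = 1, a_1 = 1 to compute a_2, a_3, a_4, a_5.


Substitute y = sum_n a_n x^n into y'' + (const) y = 0.
y''(x) = sum_{n>=0} (n+2)(n+1) a_{n+2} x^n.
The ODE becomes sum_n [(n+2)(n+1) a_{n+2} + 8 a_n] x^n = 0.
Setting each coefficient to zero gives the recurrence:
  (n+2)(n+1) a_{n+2} + 8 a_n = 0,
  a_{n+2} = -8 / ((n+1)(n+2)) a_n.

Check with a_0 = 1, a_1 = 1 (apply the recurrence for n = 0, 1, 2, 3): a_0 = 1, a_1 = 1, a_2 = -4, a_3 = -4/3, a_4 = 8/3, a_5 = 8/15.

a_{n+2} = -8/((n+1)(n+2)) * a_n; check: a_0 = 1, a_1 = 1, a_2 = -4, a_3 = -4/3, a_4 = 8/3, a_5 = 8/15


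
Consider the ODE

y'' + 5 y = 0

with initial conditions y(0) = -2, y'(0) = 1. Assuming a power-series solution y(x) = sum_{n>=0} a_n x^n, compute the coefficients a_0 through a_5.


Ansatz: y(x) = sum_{n>=0} a_n x^n, so y'(x) = sum_{n>=1} n a_n x^(n-1) and y''(x) = sum_{n>=2} n(n-1) a_n x^(n-2).
Substitute into P(x) y'' + Q(x) y' + R(x) y = 0 with P(x) = 1, Q(x) = 0, R(x) = 5, and match powers of x.
Initial conditions: a_0 = -2, a_1 = 1.
Setting the coefficient of each power of x to zero and solving order by order (substituting the coefficients already found):
  x^0: 2 a_2 + 5 a_0 = 0  ->  2 a_2 = -5 a_0 = 10  ->  a_2 = 5
  x^1: 6 a_3 + 5 a_1 = 0  ->  6 a_3 = -5 a_1 = -5  ->  a_3 = -5/6
  x^2: 12 a_4 + 5 a_2 = 0  ->  12 a_4 = -5 a_2 = -25  ->  a_4 = -25/12
  x^3: 20 a_5 + 5 a_3 = 0  ->  20 a_5 = -5 a_3 = 25/6  ->  a_5 = 5/24
Truncated series: y(x) = -2 + x + 5 x^2 - (5/6) x^3 - (25/12) x^4 + (5/24) x^5 + O(x^6).

a_0 = -2; a_1 = 1; a_2 = 5; a_3 = -5/6; a_4 = -25/12; a_5 = 5/24


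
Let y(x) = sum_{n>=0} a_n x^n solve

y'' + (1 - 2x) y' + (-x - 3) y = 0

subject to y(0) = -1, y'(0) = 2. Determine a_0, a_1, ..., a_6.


Ansatz: y(x) = sum_{n>=0} a_n x^n, so y'(x) = sum_{n>=1} n a_n x^(n-1) and y''(x) = sum_{n>=2} n(n-1) a_n x^(n-2).
Substitute into P(x) y'' + Q(x) y' + R(x) y = 0 with P(x) = 1, Q(x) = 1 - 2x, R(x) = -x - 3, and match powers of x.
Initial conditions: a_0 = -1, a_1 = 2.
Setting the coefficient of each power of x to zero and solving order by order (substituting the coefficients already found):
  x^0: 2 a_2 + a_1 - 3 a_0 = 0  ->  2 a_2 = -a_1 + 3 a_0 = -5  ->  a_2 = -5/2
  x^1: 6 a_3 + 2 a_2 - 5 a_1 - a_0 = 0  ->  6 a_3 = -2 a_2 + 5 a_1 + a_0 = 14  ->  a_3 = 7/3
  x^2: 12 a_4 + 3 a_3 - 7 a_2 - a_1 = 0  ->  12 a_4 = -3 a_3 + 7 a_2 + a_1 = -45/2  ->  a_4 = -15/8
  x^3: 20 a_5 + 4 a_4 - 9 a_3 - a_2 = 0  ->  20 a_5 = -4 a_4 + 9 a_3 + a_2 = 26  ->  a_5 = 13/10
  x^4: 30 a_6 + 5 a_5 - 11 a_4 - a_3 = 0  ->  30 a_6 = -5 a_5 + 11 a_4 + a_3 = -595/24  ->  a_6 = -119/144
Truncated series: y(x) = -1 + 2 x - (5/2) x^2 + (7/3) x^3 - (15/8) x^4 + (13/10) x^5 - (119/144) x^6 + O(x^7).

a_0 = -1; a_1 = 2; a_2 = -5/2; a_3 = 7/3; a_4 = -15/8; a_5 = 13/10; a_6 = -119/144


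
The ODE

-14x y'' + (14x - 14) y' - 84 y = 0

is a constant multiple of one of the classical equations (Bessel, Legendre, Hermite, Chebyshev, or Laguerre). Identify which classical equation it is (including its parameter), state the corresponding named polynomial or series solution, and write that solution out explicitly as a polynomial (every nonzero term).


All three coefficients share the factor -14; dividing through by -14 gives  x y'' + (1 - x) y' + 6 y = 0.
This matches the Laguerre equation x y'' + (1 - x) y' + n y = 0 with n = 6; the polynomial solution is L_6(x).
With y = sum_k a_k x^k, matching x^k gives (k+1)k a_{k+1} + (k+1) a_{k+1} - k a_k + n a_k = 0, i.e. (k+1)^2 a_{k+1} = (k - n) a_k = (k - 6) a_k. The right side vanishes at k = 6, so the series terminates at degree 6.
Standard normalization L_n(0) = 1 gives a_0 = 1. Work upward with a_{k+1} = (k - 6) a_k / (k+1)^2:
  a_1 = (0 - 6)(1) / 1^2 = -6/1 = -6
  a_2 = (1 - 6)(-6) / 2^2 = 30/4 = 15/2
  a_3 = (2 - 6)(15/2) / 3^2 = -30/9 = -10/3
  a_4 = (3 - 6)(-10/3) / 4^2 = 10/16 = 5/8
  a_5 = (4 - 6)(5/8) / 5^2 = (-5/4)/25 = -1/20
  a_6 = (5 - 6)(-1/20) / 6^2 = (1/20)/36 = 1/720
Hence L_6(x) = x^6/720 - x^5/20 + 5 x^4/8 - 10 x^3/3 + 15 x^2/2 - 6 x + 1.

L_6(x); series = x^6/720 - x^5/20 + 5 x^4/8 - 10 x^3/3 + 15 x^2/2 - 6 x + 1


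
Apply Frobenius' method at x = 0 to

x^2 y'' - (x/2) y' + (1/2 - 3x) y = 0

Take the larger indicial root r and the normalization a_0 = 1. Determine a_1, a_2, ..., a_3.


Write in Frobenius form y'' + (p(x)/x) y' + (q(x)/x^2) y = 0:
  p(x) = -1/2,  q(x) = 1/2 - 3x.
Indicial equation: r(r-1) + (-1/2) r + (1/2) = 0 -> roots r_1 = 1, r_2 = 1/2.
Take r = r_1 = 1. Let y(x) = x^r sum_{n>=0} a_n x^n with a_0 = 1.
Substitute y = x^r sum a_n x^n and match x^{r+n}. The recurrence is
  D(n) a_n - 3 a_{n-1} = 0,  where D(n) = (r+n)(r+n-1) + (-1/2)(r+n) + (1/2).
  a_n = 3 / D(n) * a_{n-1}.
Since the indicial polynomial factors as (r - r_1)(r - r_2), D(n) = (r_1 + n - r_1)(r_1 + n - r_2) = n(n + 1/2).
Evaluating step by step (a_0 = 1):
  n = 1: D(1) = 1(1 + 1/2) = 3/2; numerator = 3(1) = 3; a_1 = (3)/(3/2) = 2
  n = 2: D(2) = 2(2 + 1/2) = 5; numerator = 3(2) = 6; a_2 = (6)/(5) = 6/5
  n = 3: D(3) = 3(3 + 1/2) = 21/2; numerator = 3(6/5) = 18/5; a_3 = (18/5)/(21/2) = 12/35

r = 1; a_0 = 1; a_1 = 2; a_2 = 6/5; a_3 = 12/35


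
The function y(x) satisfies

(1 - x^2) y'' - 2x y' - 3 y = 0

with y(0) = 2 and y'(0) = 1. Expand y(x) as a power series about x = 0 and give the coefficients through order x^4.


Ansatz: y(x) = sum_{n>=0} a_n x^n, so y'(x) = sum_{n>=1} n a_n x^(n-1) and y''(x) = sum_{n>=2} n(n-1) a_n x^(n-2).
Substitute into P(x) y'' + Q(x) y' + R(x) y = 0 with P(x) = 1 - x^2, Q(x) = -2x, R(x) = -3, and match powers of x.
Initial conditions: a_0 = 2, a_1 = 1.
Setting the coefficient of each power of x to zero and solving order by order (substituting the coefficients already found):
  x^0: 2 a_2 - 3 a_0 = 0  ->  2 a_2 = 3 a_0 = 6  ->  a_2 = 3
  x^1: 6 a_3 - 5 a_1 = 0  ->  6 a_3 = 5 a_1 = 5  ->  a_3 = 5/6
  x^2: 12 a_4 - 9 a_2 = 0  ->  12 a_4 = 9 a_2 = 27  ->  a_4 = 9/4
Truncated series: y(x) = 2 + x + 3 x^2 + (5/6) x^3 + (9/4) x^4 + O(x^5).

a_0 = 2; a_1 = 1; a_2 = 3; a_3 = 5/6; a_4 = 9/4


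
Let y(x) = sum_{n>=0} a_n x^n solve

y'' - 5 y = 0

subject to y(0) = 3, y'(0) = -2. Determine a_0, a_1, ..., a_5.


Ansatz: y(x) = sum_{n>=0} a_n x^n, so y'(x) = sum_{n>=1} n a_n x^(n-1) and y''(x) = sum_{n>=2} n(n-1) a_n x^(n-2).
Substitute into P(x) y'' + Q(x) y' + R(x) y = 0 with P(x) = 1, Q(x) = 0, R(x) = -5, and match powers of x.
Initial conditions: a_0 = 3, a_1 = -2.
Setting the coefficient of each power of x to zero and solving order by order (substituting the coefficients already found):
  x^0: 2 a_2 - 5 a_0 = 0  ->  2 a_2 = 5 a_0 = 15  ->  a_2 = 15/2
  x^1: 6 a_3 - 5 a_1 = 0  ->  6 a_3 = 5 a_1 = -10  ->  a_3 = -5/3
  x^2: 12 a_4 - 5 a_2 = 0  ->  12 a_4 = 5 a_2 = 75/2  ->  a_4 = 25/8
  x^3: 20 a_5 - 5 a_3 = 0  ->  20 a_5 = 5 a_3 = -25/3  ->  a_5 = -5/12
Truncated series: y(x) = 3 - 2 x + (15/2) x^2 - (5/3) x^3 + (25/8) x^4 - (5/12) x^5 + O(x^6).

a_0 = 3; a_1 = -2; a_2 = 15/2; a_3 = -5/3; a_4 = 25/8; a_5 = -5/12


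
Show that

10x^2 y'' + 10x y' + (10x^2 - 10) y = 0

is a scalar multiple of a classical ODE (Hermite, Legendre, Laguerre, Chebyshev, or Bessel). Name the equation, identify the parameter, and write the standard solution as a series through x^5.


All three coefficients share the factor 10; dividing through by 10 gives  x^2 y'' + x y' + (x^2 - 1) y = 0.
This matches the Bessel equation x^2 y'' + x y' + (x^2 - nu^2) y = 0 with nu^2 = 1, so nu = 1; the solution bounded at x = 0 is J_1(x).
Frobenius at x = 0: indicial roots ±nu; for r = nu the recurrence k(k + 2nu) c_k = -c_{k-2} gives the standard series J_nu(x) = sum_{k>=0} (-1)^k / (k! (k+nu)!) (x/2)^(2k+nu). Evaluate the first 3 terms:
  k = 0: (-1)^0 / (0! * 1! * 2^1) x^1 = 1/(1*1*2) x^1 = (1/2) x^1
  k = 1: (-1)^1 / (1! * 2! * 2^3) x^3 = -1/(1*2*8) x^3 = (-1/16) x^3
  k = 2: (-1)^2 / (2! * 3! * 2^5) x^5 = 1/(2*6*32) x^5 = (1/384) x^5
Hence J_1(x) = x^5/384 - x^3/16 + x/2 + ....

J_1(x); series = x^5/384 - x^3/16 + x/2


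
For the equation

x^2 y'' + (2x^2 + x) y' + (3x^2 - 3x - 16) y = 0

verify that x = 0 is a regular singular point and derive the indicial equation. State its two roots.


Divide by x^2 to reach normal form y'' + P_1(x) y' + P_2(x) y = 0 with P_1(x) = 2 + 1/x and P_2(x) = 3 - 3/x - 16/x^2.
x = 0 is a singular point because the y'-coefficient 2 + 1/x has a pole at x = 0 and the y-coefficient 3 - 3/x - 16/x^2 has a pole at x = 0.
It is a regular singular point because x P_1(x) = p(x) = 2x + 1 and x^2 P_2(x) = q(x) = 3x^2 - 3x - 16 are polynomials, hence analytic at x = 0.
p(0) = 1,  q(0) = -16.
Indicial equation: r(r-1) + p(0) r + q(0) = 0, i.e. r^2 + (p(0) - 1) r + q(0) = 0, i.e. r^2 - 16 = 0.
Discriminant: (0)^2 - 4(-16) = 64, so r = (0 ± 8)/2.
Solving: r_1 = 4, r_2 = -4.

indicial: r^2 - 16 = 0; roots r_1 = 4, r_2 = -4


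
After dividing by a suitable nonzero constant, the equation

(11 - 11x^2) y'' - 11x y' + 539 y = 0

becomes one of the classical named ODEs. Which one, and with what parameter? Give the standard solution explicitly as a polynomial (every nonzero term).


All three coefficients share the factor 11; dividing through by 11 gives  (1 - x^2) y'' - x y' + 49 y = 0.
This matches the Chebyshev equation (1 - x^2) y'' - x y' + n^2 y = 0 (note the -x y' term, not -2x y') with n^2 = 49, so n = 7; the polynomial solution is T_7(x).
With y = sum_k a_k x^k, matching x^k gives (k+2)(k+1) a_{k+2} = (k^2 - n^2) a_k = (k - 7)(k + 7) a_k. The right side vanishes at k = 7, so the series with the parity of 7 terminates at degree 7.
Standard normalization: leading coefficient of T_n is 2^(n-1), so a_7 = 2^6 = 64. Work downward with a_k = (k+1)(k+2) a_{k+2} / ((k - 7)(k + 7)):
  a_5 = (6)(7)(64) / ((5 - 7)(5 + 7)) = 2688/(-24) = -112
  a_3 = (4)(5)(-112) / ((3 - 7)(3 + 7)) = -2240/(-40) = 56
  a_1 = (2)(3)(56) / ((1 - 7)(1 + 7)) = 336/(-48) = -7
Hence T_7(x) = 64 x^7 - 112 x^5 + 56 x^3 - 7 x.

T_7(x); series = 64 x^7 - 112 x^5 + 56 x^3 - 7 x


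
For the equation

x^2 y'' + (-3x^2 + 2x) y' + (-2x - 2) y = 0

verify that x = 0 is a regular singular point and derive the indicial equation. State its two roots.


Divide by x^2 to reach normal form y'' + P_1(x) y' + P_2(x) y = 0 with P_1(x) = -3 + 2/x and P_2(x) = -2/x - 2/x^2.
x = 0 is a singular point because the y'-coefficient -3 + 2/x has a pole at x = 0 and the y-coefficient -2/x - 2/x^2 has a pole at x = 0.
It is a regular singular point because x P_1(x) = p(x) = 2 - 3x and x^2 P_2(x) = q(x) = -2x - 2 are polynomials, hence analytic at x = 0.
p(0) = 2,  q(0) = -2.
Indicial equation: r(r-1) + p(0) r + q(0) = 0, i.e. r^2 + (p(0) - 1) r + q(0) = 0, i.e. r^2 + 1 r - 2 = 0.
Discriminant: (1)^2 - 4(-2) = 9, so r = (-1 ± 3)/2.
Solving: r_1 = 1, r_2 = -2.

indicial: r^2 + 1 r - 2 = 0; roots r_1 = 1, r_2 = -2


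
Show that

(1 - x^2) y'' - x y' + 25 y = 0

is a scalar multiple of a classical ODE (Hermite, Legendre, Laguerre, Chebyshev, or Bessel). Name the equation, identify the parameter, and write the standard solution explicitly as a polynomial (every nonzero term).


The equation is already in a standard form:  (1 - x^2) y'' - x y' + 25 y = 0.
This matches the Chebyshev equation (1 - x^2) y'' - x y' + n^2 y = 0 (note the -x y' term, not -2x y') with n^2 = 25, so n = 5; the polynomial solution is T_5(x).
With y = sum_k a_k x^k, matching x^k gives (k+2)(k+1) a_{k+2} = (k^2 - n^2) a_k = (k - 5)(k + 5) a_k. The right side vanishes at k = 5, so the series with the parity of 5 terminates at degree 5.
Standard normalization: leading coefficient of T_n is 2^(n-1), so a_5 = 2^4 = 16. Work downward with a_k = (k+1)(k+2) a_{k+2} / ((k - 5)(k + 5)):
  a_3 = (4)(5)(16) / ((3 - 5)(3 + 5)) = 320/(-16) = -20
  a_1 = (2)(3)(-20) / ((1 - 5)(1 + 5)) = -120/(-24) = 5
Hence T_5(x) = 16 x^5 - 20 x^3 + 5 x.

T_5(x); series = 16 x^5 - 20 x^3 + 5 x


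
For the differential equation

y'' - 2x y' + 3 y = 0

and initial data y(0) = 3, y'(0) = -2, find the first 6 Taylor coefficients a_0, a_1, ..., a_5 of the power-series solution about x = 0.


Ansatz: y(x) = sum_{n>=0} a_n x^n, so y'(x) = sum_{n>=1} n a_n x^(n-1) and y''(x) = sum_{n>=2} n(n-1) a_n x^(n-2).
Substitute into P(x) y'' + Q(x) y' + R(x) y = 0 with P(x) = 1, Q(x) = -2x, R(x) = 3, and match powers of x.
Initial conditions: a_0 = 3, a_1 = -2.
Setting the coefficient of each power of x to zero and solving order by order (substituting the coefficients already found):
  x^0: 2 a_2 + 3 a_0 = 0  ->  2 a_2 = -3 a_0 = -9  ->  a_2 = -9/2
  x^1: 6 a_3 + a_1 = 0  ->  6 a_3 = -a_1 = 2  ->  a_3 = 1/3
  x^2: 12 a_4 - a_2 = 0  ->  12 a_4 = a_2 = -9/2  ->  a_4 = -3/8
  x^3: 20 a_5 - 3 a_3 = 0  ->  20 a_5 = 3 a_3 = 1  ->  a_5 = 1/20
Truncated series: y(x) = 3 - 2 x - (9/2) x^2 + (1/3) x^3 - (3/8) x^4 + (1/20) x^5 + O(x^6).

a_0 = 3; a_1 = -2; a_2 = -9/2; a_3 = 1/3; a_4 = -3/8; a_5 = 1/20


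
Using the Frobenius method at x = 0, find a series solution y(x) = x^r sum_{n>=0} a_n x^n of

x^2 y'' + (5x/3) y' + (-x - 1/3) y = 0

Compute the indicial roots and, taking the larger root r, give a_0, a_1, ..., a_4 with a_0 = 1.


Write in Frobenius form y'' + (p(x)/x) y' + (q(x)/x^2) y = 0:
  p(x) = 5/3,  q(x) = -x - 1/3.
Indicial equation: r(r-1) + (5/3) r + (-1/3) = 0 -> roots r_1 = 1/3, r_2 = -1.
Take r = r_1 = 1/3. Let y(x) = x^r sum_{n>=0} a_n x^n with a_0 = 1.
Substitute y = x^r sum a_n x^n and match x^{r+n}. The recurrence is
  D(n) a_n - 1 a_{n-1} = 0,  where D(n) = (r+n)(r+n-1) + (5/3)(r+n) + (-1/3).
  a_n = 1 / D(n) * a_{n-1}.
Since the indicial polynomial factors as (r - r_1)(r - r_2), D(n) = (r_1 + n - r_1)(r_1 + n - r_2) = n(n + 4/3).
Evaluating step by step (a_0 = 1):
  n = 1: D(1) = 1(1 + 4/3) = 7/3; numerator = 1(1) = 1; a_1 = (1)/(7/3) = 3/7
  n = 2: D(2) = 2(2 + 4/3) = 20/3; numerator = 1(3/7) = 3/7; a_2 = (3/7)/(20/3) = 9/140
  n = 3: D(3) = 3(3 + 4/3) = 13; numerator = 1(9/140) = 9/140; a_3 = (9/140)/(13) = 9/1820
  n = 4: D(4) = 4(4 + 4/3) = 64/3; numerator = 1(9/1820) = 9/1820; a_4 = (9/1820)/(64/3) = 27/116480

r = 1/3; a_0 = 1; a_1 = 3/7; a_2 = 9/140; a_3 = 9/1820; a_4 = 27/116480


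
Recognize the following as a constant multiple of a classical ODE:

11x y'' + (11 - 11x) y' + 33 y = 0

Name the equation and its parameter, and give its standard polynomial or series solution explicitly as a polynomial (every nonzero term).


All three coefficients share the factor 11; dividing through by 11 gives  x y'' + (1 - x) y' + 3 y = 0.
This matches the Laguerre equation x y'' + (1 - x) y' + n y = 0 with n = 3; the polynomial solution is L_3(x).
With y = sum_k a_k x^k, matching x^k gives (k+1)k a_{k+1} + (k+1) a_{k+1} - k a_k + n a_k = 0, i.e. (k+1)^2 a_{k+1} = (k - n) a_k = (k - 3) a_k. The right side vanishes at k = 3, so the series terminates at degree 3.
Standard normalization L_n(0) = 1 gives a_0 = 1. Work upward with a_{k+1} = (k - 3) a_k / (k+1)^2:
  a_1 = (0 - 3)(1) / 1^2 = -3/1 = -3
  a_2 = (1 - 3)(-3) / 2^2 = 6/4 = 3/2
  a_3 = (2 - 3)(3/2) / 3^2 = (-3/2)/9 = -1/6
Hence L_3(x) = -x^3/6 + 3 x^2/2 - 3 x + 1.

L_3(x); series = -x^3/6 + 3 x^2/2 - 3 x + 1


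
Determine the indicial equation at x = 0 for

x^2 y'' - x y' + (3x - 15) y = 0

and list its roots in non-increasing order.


Divide by x^2 to reach normal form y'' + P_1(x) y' + P_2(x) y = 0 with P_1(x) = -1/x and P_2(x) = 3/x - 15/x^2.
x = 0 is a singular point because the y'-coefficient -1/x has a pole at x = 0 and the y-coefficient 3/x - 15/x^2 has a pole at x = 0.
It is a regular singular point because x P_1(x) = p(x) = -1 and x^2 P_2(x) = q(x) = 3x - 15 are polynomials, hence analytic at x = 0.
p(0) = -1,  q(0) = -15.
Indicial equation: r(r-1) + p(0) r + q(0) = 0, i.e. r^2 + (p(0) - 1) r + q(0) = 0, i.e. r^2 - 2 r - 15 = 0.
Discriminant: (-2)^2 - 4(-15) = 64, so r = (2 ± 8)/2.
Solving: r_1 = 5, r_2 = -3.

indicial: r^2 - 2 r - 15 = 0; roots r_1 = 5, r_2 = -3


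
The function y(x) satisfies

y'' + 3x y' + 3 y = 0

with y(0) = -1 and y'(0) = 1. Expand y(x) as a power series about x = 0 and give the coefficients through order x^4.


Ansatz: y(x) = sum_{n>=0} a_n x^n, so y'(x) = sum_{n>=1} n a_n x^(n-1) and y''(x) = sum_{n>=2} n(n-1) a_n x^(n-2).
Substitute into P(x) y'' + Q(x) y' + R(x) y = 0 with P(x) = 1, Q(x) = 3x, R(x) = 3, and match powers of x.
Initial conditions: a_0 = -1, a_1 = 1.
Setting the coefficient of each power of x to zero and solving order by order (substituting the coefficients already found):
  x^0: 2 a_2 + 3 a_0 = 0  ->  2 a_2 = -3 a_0 = 3  ->  a_2 = 3/2
  x^1: 6 a_3 + 6 a_1 = 0  ->  6 a_3 = -6 a_1 = -6  ->  a_3 = -1
  x^2: 12 a_4 + 9 a_2 = 0  ->  12 a_4 = -9 a_2 = -27/2  ->  a_4 = -9/8
Truncated series: y(x) = -1 + x + (3/2) x^2 - x^3 - (9/8) x^4 + O(x^5).

a_0 = -1; a_1 = 1; a_2 = 3/2; a_3 = -1; a_4 = -9/8


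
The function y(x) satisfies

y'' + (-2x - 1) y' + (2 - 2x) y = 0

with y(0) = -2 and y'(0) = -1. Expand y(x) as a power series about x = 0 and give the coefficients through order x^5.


Ansatz: y(x) = sum_{n>=0} a_n x^n, so y'(x) = sum_{n>=1} n a_n x^(n-1) and y''(x) = sum_{n>=2} n(n-1) a_n x^(n-2).
Substitute into P(x) y'' + Q(x) y' + R(x) y = 0 with P(x) = 1, Q(x) = -2x - 1, R(x) = 2 - 2x, and match powers of x.
Initial conditions: a_0 = -2, a_1 = -1.
Setting the coefficient of each power of x to zero and solving order by order (substituting the coefficients already found):
  x^0: 2 a_2 - a_1 + 2 a_0 = 0  ->  2 a_2 = a_1 - 2 a_0 = 3  ->  a_2 = 3/2
  x^1: 6 a_3 - 2 a_2 - 2 a_0 = 0  ->  6 a_3 = 2 a_2 + 2 a_0 = -1  ->  a_3 = -1/6
  x^2: 12 a_4 - 3 a_3 - 2 a_2 - 2 a_1 = 0  ->  12 a_4 = 3 a_3 + 2 a_2 + 2 a_1 = 1/2  ->  a_4 = 1/24
  x^3: 20 a_5 - 4 a_4 - 4 a_3 - 2 a_2 = 0  ->  20 a_5 = 4 a_4 + 4 a_3 + 2 a_2 = 5/2  ->  a_5 = 1/8
Truncated series: y(x) = -2 - x + (3/2) x^2 - (1/6) x^3 + (1/24) x^4 + (1/8) x^5 + O(x^6).

a_0 = -2; a_1 = -1; a_2 = 3/2; a_3 = -1/6; a_4 = 1/24; a_5 = 1/8


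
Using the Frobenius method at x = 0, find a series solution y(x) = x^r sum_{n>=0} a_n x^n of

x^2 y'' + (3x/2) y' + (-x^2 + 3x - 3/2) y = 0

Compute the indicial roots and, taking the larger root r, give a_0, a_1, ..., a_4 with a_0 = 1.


Write in Frobenius form y'' + (p(x)/x) y' + (q(x)/x^2) y = 0:
  p(x) = 3/2,  q(x) = -x^2 + 3x - 3/2.
Indicial equation: r(r-1) + (3/2) r + (-3/2) = 0 -> roots r_1 = 1, r_2 = -3/2.
Take r = r_1 = 1. Let y(x) = x^r sum_{n>=0} a_n x^n with a_0 = 1.
Substitute y = x^r sum a_n x^n and match x^{r+n}. The recurrence is
  D(n) a_n + 3 a_{n-1} - 1 a_{n-2} = 0,  where D(n) = (r+n)(r+n-1) + (3/2)(r+n) + (-3/2).
  a_n = [-3 a_{n-1} + 1 a_{n-2}] / D(n).
Since the indicial polynomial factors as (r - r_1)(r - r_2), D(n) = (r_1 + n - r_1)(r_1 + n - r_2) = n(n + 5/2).
Evaluating step by step (a_0 = 1):
  n = 1: D(1) = 1(1 + 5/2) = 7/2; numerator = -3(1) = -3; a_1 = (-3)/(7/2) = -6/7
  n = 2: D(2) = 2(2 + 5/2) = 9; numerator = -3(-6/7) + 1(1) = 25/7; a_2 = (25/7)/(9) = 25/63
  n = 3: D(3) = 3(3 + 5/2) = 33/2; numerator = -3(25/63) + 1(-6/7) = -43/21; a_3 = (-43/21)/(33/2) = -86/693
  n = 4: D(4) = 4(4 + 5/2) = 26; numerator = -3(-86/693) + 1(25/63) = 533/693; a_4 = (533/693)/(26) = 41/1386

r = 1; a_0 = 1; a_1 = -6/7; a_2 = 25/63; a_3 = -86/693; a_4 = 41/1386


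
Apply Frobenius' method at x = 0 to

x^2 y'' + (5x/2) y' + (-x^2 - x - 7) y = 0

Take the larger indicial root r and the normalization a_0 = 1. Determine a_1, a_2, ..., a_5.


Write in Frobenius form y'' + (p(x)/x) y' + (q(x)/x^2) y = 0:
  p(x) = 5/2,  q(x) = -x^2 - x - 7.
Indicial equation: r(r-1) + (5/2) r + (-7) = 0 -> roots r_1 = 2, r_2 = -7/2.
Take r = r_1 = 2. Let y(x) = x^r sum_{n>=0} a_n x^n with a_0 = 1.
Substitute y = x^r sum a_n x^n and match x^{r+n}. The recurrence is
  D(n) a_n - 1 a_{n-1} - 1 a_{n-2} = 0,  where D(n) = (r+n)(r+n-1) + (5/2)(r+n) + (-7).
  a_n = [1 a_{n-1} + 1 a_{n-2}] / D(n).
Since the indicial polynomial factors as (r - r_1)(r - r_2), D(n) = (r_1 + n - r_1)(r_1 + n - r_2) = n(n + 11/2).
Evaluating step by step (a_0 = 1):
  n = 1: D(1) = 1(1 + 11/2) = 13/2; numerator = 1(1) = 1; a_1 = (1)/(13/2) = 2/13
  n = 2: D(2) = 2(2 + 11/2) = 15; numerator = 1(2/13) + 1(1) = 15/13; a_2 = (15/13)/(15) = 1/13
  n = 3: D(3) = 3(3 + 11/2) = 51/2; numerator = 1(1/13) + 1(2/13) = 3/13; a_3 = (3/13)/(51/2) = 2/221
  n = 4: D(4) = 4(4 + 11/2) = 38; numerator = 1(2/221) + 1(1/13) = 19/221; a_4 = (19/221)/(38) = 1/442
  n = 5: D(5) = 5(5 + 11/2) = 105/2; numerator = 1(1/442) + 1(2/221) = 5/442; a_5 = (5/442)/(105/2) = 1/4641

r = 2; a_0 = 1; a_1 = 2/13; a_2 = 1/13; a_3 = 2/221; a_4 = 1/442; a_5 = 1/4641


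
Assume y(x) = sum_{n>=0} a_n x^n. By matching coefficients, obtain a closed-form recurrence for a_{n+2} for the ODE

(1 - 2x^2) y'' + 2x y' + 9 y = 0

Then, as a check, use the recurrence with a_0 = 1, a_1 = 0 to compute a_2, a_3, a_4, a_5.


Substitute y = sum_n a_n x^n.
(1 - 2 x^2) y'' contributes (n+2)(n+1) a_{n+2} - 2 n(n-1) a_n at x^n.
2 x y'(x) contributes 2 n a_n at x^n.
9 y(x) contributes 9 a_n at x^n.
Matching x^n: (n+2)(n+1) a_{n+2} + (-2 n(n-1) + 2 n + 9) a_n = 0.
Thus a_{n+2} = (2 n(n-1) - 2 n - 9) / ((n+1)(n+2)) * a_n.

Check with a_0 = 1, a_1 = 0 (apply the recurrence for n = 0, 1, 2, 3): a_0 = 1, a_1 = 0, a_2 = -9/2, a_3 = 0, a_4 = 27/8, a_5 = 0.

a_(n+2) = (2 n(n-1) - 2 n - 9) / ((n+1)(n+2)) * a_n; check: a_0 = 1, a_1 = 0, a_2 = -9/2, a_3 = 0, a_4 = 27/8, a_5 = 0


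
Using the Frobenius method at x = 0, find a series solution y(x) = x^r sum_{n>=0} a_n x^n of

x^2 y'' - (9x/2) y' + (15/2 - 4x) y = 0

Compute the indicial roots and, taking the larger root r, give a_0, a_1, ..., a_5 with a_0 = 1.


Write in Frobenius form y'' + (p(x)/x) y' + (q(x)/x^2) y = 0:
  p(x) = -9/2,  q(x) = 15/2 - 4x.
Indicial equation: r(r-1) + (-9/2) r + (15/2) = 0 -> roots r_1 = 3, r_2 = 5/2.
Take r = r_1 = 3. Let y(x) = x^r sum_{n>=0} a_n x^n with a_0 = 1.
Substitute y = x^r sum a_n x^n and match x^{r+n}. The recurrence is
  D(n) a_n - 4 a_{n-1} = 0,  where D(n) = (r+n)(r+n-1) + (-9/2)(r+n) + (15/2).
  a_n = 4 / D(n) * a_{n-1}.
Since the indicial polynomial factors as (r - r_1)(r - r_2), D(n) = (r_1 + n - r_1)(r_1 + n - r_2) = n(n + 1/2).
Evaluating step by step (a_0 = 1):
  n = 1: D(1) = 1(1 + 1/2) = 3/2; numerator = 4(1) = 4; a_1 = (4)/(3/2) = 8/3
  n = 2: D(2) = 2(2 + 1/2) = 5; numerator = 4(8/3) = 32/3; a_2 = (32/3)/(5) = 32/15
  n = 3: D(3) = 3(3 + 1/2) = 21/2; numerator = 4(32/15) = 128/15; a_3 = (128/15)/(21/2) = 256/315
  n = 4: D(4) = 4(4 + 1/2) = 18; numerator = 4(256/315) = 1024/315; a_4 = (1024/315)/(18) = 512/2835
  n = 5: D(5) = 5(5 + 1/2) = 55/2; numerator = 4(512/2835) = 2048/2835; a_5 = (2048/2835)/(55/2) = 4096/155925

r = 3; a_0 = 1; a_1 = 8/3; a_2 = 32/15; a_3 = 256/315; a_4 = 512/2835; a_5 = 4096/155925


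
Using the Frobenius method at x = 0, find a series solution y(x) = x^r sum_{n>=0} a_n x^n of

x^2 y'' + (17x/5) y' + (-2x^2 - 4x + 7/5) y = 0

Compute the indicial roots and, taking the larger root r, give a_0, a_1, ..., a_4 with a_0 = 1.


Write in Frobenius form y'' + (p(x)/x) y' + (q(x)/x^2) y = 0:
  p(x) = 17/5,  q(x) = -2x^2 - 4x + 7/5.
Indicial equation: r(r-1) + (17/5) r + (7/5) = 0 -> roots r_1 = -1, r_2 = -7/5.
Take r = r_1 = -1. Let y(x) = x^r sum_{n>=0} a_n x^n with a_0 = 1.
Substitute y = x^r sum a_n x^n and match x^{r+n}. The recurrence is
  D(n) a_n - 4 a_{n-1} - 2 a_{n-2} = 0,  where D(n) = (r+n)(r+n-1) + (17/5)(r+n) + (7/5).
  a_n = [4 a_{n-1} + 2 a_{n-2}] / D(n).
Since the indicial polynomial factors as (r - r_1)(r - r_2), D(n) = (r_1 + n - r_1)(r_1 + n - r_2) = n(n + 2/5).
Evaluating step by step (a_0 = 1):
  n = 1: D(1) = 1(1 + 2/5) = 7/5; numerator = 4(1) = 4; a_1 = (4)/(7/5) = 20/7
  n = 2: D(2) = 2(2 + 2/5) = 24/5; numerator = 4(20/7) + 2(1) = 94/7; a_2 = (94/7)/(24/5) = 235/84
  n = 3: D(3) = 3(3 + 2/5) = 51/5; numerator = 4(235/84) + 2(20/7) = 355/21; a_3 = (355/21)/(51/5) = 1775/1071
  n = 4: D(4) = 4(4 + 2/5) = 88/5; numerator = 4(1775/1071) + 2(235/84) = 26185/2142; a_4 = (26185/2142)/(88/5) = 130925/188496

r = -1; a_0 = 1; a_1 = 20/7; a_2 = 235/84; a_3 = 1775/1071; a_4 = 130925/188496


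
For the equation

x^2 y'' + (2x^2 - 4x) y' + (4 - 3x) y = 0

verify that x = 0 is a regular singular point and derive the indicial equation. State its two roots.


Divide by x^2 to reach normal form y'' + P_1(x) y' + P_2(x) y = 0 with P_1(x) = 2 - 4/x and P_2(x) = -3/x + 4/x^2.
x = 0 is a singular point because the y'-coefficient 2 - 4/x has a pole at x = 0 and the y-coefficient -3/x + 4/x^2 has a pole at x = 0.
It is a regular singular point because x P_1(x) = p(x) = 2x - 4 and x^2 P_2(x) = q(x) = 4 - 3x are polynomials, hence analytic at x = 0.
p(0) = -4,  q(0) = 4.
Indicial equation: r(r-1) + p(0) r + q(0) = 0, i.e. r^2 + (p(0) - 1) r + q(0) = 0, i.e. r^2 - 5 r + 4 = 0.
Discriminant: (-5)^2 - 4(4) = 9, so r = (5 ± 3)/2.
Solving: r_1 = 4, r_2 = 1.

indicial: r^2 - 5 r + 4 = 0; roots r_1 = 4, r_2 = 1


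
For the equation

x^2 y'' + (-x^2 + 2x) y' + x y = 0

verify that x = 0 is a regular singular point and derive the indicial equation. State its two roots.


Divide by x^2 to reach normal form y'' + P_1(x) y' + P_2(x) y = 0 with P_1(x) = -1 + 2/x and P_2(x) = 1/x.
x = 0 is a singular point because the y'-coefficient -1 + 2/x has a pole at x = 0 and the y-coefficient 1/x has a pole at x = 0.
It is a regular singular point because x P_1(x) = p(x) = 2 - x and x^2 P_2(x) = q(x) = x are polynomials, hence analytic at x = 0.
p(0) = 2,  q(0) = 0.
Indicial equation: r(r-1) + p(0) r + q(0) = 0, i.e. r^2 + (p(0) - 1) r + q(0) = 0, i.e. r^2 + 1 r = 0.
Discriminant: (1)^2 - 4(0) = 1, so r = (-1 ± 1)/2.
Solving: r_1 = 0, r_2 = -1.

indicial: r^2 + 1 r = 0; roots r_1 = 0, r_2 = -1


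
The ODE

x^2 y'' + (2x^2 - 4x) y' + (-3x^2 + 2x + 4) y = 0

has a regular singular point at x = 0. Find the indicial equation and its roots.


Divide by x^2 to reach normal form y'' + P_1(x) y' + P_2(x) y = 0 with P_1(x) = 2 - 4/x and P_2(x) = -3 + 2/x + 4/x^2.
x = 0 is a singular point because the y'-coefficient 2 - 4/x has a pole at x = 0 and the y-coefficient -3 + 2/x + 4/x^2 has a pole at x = 0.
It is a regular singular point because x P_1(x) = p(x) = 2x - 4 and x^2 P_2(x) = q(x) = -3x^2 + 2x + 4 are polynomials, hence analytic at x = 0.
p(0) = -4,  q(0) = 4.
Indicial equation: r(r-1) + p(0) r + q(0) = 0, i.e. r^2 + (p(0) - 1) r + q(0) = 0, i.e. r^2 - 5 r + 4 = 0.
Discriminant: (-5)^2 - 4(4) = 9, so r = (5 ± 3)/2.
Solving: r_1 = 4, r_2 = 1.

indicial: r^2 - 5 r + 4 = 0; roots r_1 = 4, r_2 = 1


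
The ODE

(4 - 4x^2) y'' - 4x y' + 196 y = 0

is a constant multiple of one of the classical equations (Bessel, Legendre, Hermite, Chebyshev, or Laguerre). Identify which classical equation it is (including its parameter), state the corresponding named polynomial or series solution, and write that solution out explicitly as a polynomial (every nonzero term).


All three coefficients share the factor 4; dividing through by 4 gives  (1 - x^2) y'' - x y' + 49 y = 0.
This matches the Chebyshev equation (1 - x^2) y'' - x y' + n^2 y = 0 (note the -x y' term, not -2x y') with n^2 = 49, so n = 7; the polynomial solution is T_7(x).
With y = sum_k a_k x^k, matching x^k gives (k+2)(k+1) a_{k+2} = (k^2 - n^2) a_k = (k - 7)(k + 7) a_k. The right side vanishes at k = 7, so the series with the parity of 7 terminates at degree 7.
Standard normalization: leading coefficient of T_n is 2^(n-1), so a_7 = 2^6 = 64. Work downward with a_k = (k+1)(k+2) a_{k+2} / ((k - 7)(k + 7)):
  a_5 = (6)(7)(64) / ((5 - 7)(5 + 7)) = 2688/(-24) = -112
  a_3 = (4)(5)(-112) / ((3 - 7)(3 + 7)) = -2240/(-40) = 56
  a_1 = (2)(3)(56) / ((1 - 7)(1 + 7)) = 336/(-48) = -7
Hence T_7(x) = 64 x^7 - 112 x^5 + 56 x^3 - 7 x.

T_7(x); series = 64 x^7 - 112 x^5 + 56 x^3 - 7 x
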